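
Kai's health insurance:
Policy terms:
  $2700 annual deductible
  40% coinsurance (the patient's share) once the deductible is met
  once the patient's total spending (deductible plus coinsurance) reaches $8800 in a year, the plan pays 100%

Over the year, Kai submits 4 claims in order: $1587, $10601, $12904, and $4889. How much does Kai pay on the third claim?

Claim 1 — $1587: entire amount goes to the deductible. Patient owes $1587 (running OOP $1587).
Claim 2 — $10601: deductible takes $1113, $9488 remains; 40% of $9488 = $3795.20. Patient owes $4908.20 (running OOP $6495.20).
Claim 3 — $12904: deductible met; 40% of $12904 = $5161.60. Adding that to $6495.20 gives $11656.80, past the $8800 cap; patient pays only $8800 − $6495.20 = $2304.80.

$2304.80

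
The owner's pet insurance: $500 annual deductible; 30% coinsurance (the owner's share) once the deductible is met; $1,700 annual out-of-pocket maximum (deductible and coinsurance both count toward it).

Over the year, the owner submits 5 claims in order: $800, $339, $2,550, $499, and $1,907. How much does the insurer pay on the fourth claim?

$349.30

#1 ($800): deductible takes $500, $300 remains; 30% of $300 = $90. Owner pays $590; OOP now $590. Insurer: $800 − $590 = $210.
#2 ($339): deductible met; 30% of $339 = $101.70. Cost to owner: $101.70. OOP to date $691.70. Plan pays $339 − $101.70 = $237.30.
#3 ($2,550): deductible met; 30% of $2,550 = $765. Owner pays $765; OOP now $1,456.70. Plan pays $2,550 − $765 = $1,785.
#4 ($499): 30% coinsurance on $499 = $149.70. Owner pays $149.70; OOP now $1,606.40. Insurer: $499 − $149.70 = $349.30.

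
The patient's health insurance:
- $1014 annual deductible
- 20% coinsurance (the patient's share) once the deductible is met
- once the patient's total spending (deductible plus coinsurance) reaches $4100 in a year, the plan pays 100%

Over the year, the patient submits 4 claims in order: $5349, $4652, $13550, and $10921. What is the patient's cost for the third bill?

Claim 1 ($5349): $1014 to deductible, leaving $4335; coinsurance $4335 × 20% = $867. Cost to patient: $1881. OOP to date $1881.
Claim 2 ($4652): deductible already satisfied, so patient's share is 20% × $4652 = $930.40. Patient pays $930.40; OOP now $2811.40.
Claim 3 ($13550): deductible already satisfied, so patient's share is 20% × $13550 = $2710. That would push OOP to $5521.40, over the $4100 cap, so patient pays $4100 − $2811.40 = $1288.60.

$1288.60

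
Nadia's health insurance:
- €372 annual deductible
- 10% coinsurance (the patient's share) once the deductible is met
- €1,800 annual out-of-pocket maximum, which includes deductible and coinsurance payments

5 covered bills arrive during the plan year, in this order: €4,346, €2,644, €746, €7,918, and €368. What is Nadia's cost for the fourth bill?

€691.60

#1 (€4,346): deductible takes €372, €3,974 remains; 10% of €3,974 = €397.40. Patient owes €769.40 (running OOP €769.40).
#2 (€2,644): 10% coinsurance on €2,644 = €264.40. Cost to patient: €264.40. OOP to date €1,033.80.
#3 (€746): 10% coinsurance on €746 = €74.60. Patient owes €74.60 (running OOP €1,108.40).
#4 (€7,918): 10% coinsurance on €7,918 = €791.80. That would push OOP to €1,900.20, over the €1,800 cap, so patient pays €1,800 − €1,108.40 = €691.60.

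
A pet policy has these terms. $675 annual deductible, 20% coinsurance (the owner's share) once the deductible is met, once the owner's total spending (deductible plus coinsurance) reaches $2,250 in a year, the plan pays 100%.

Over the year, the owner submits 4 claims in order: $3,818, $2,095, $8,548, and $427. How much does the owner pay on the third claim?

$527.40

Claim 1 — $3,818: $675 finishes the deductible; $3,143 goes to coinsurance; 20% of $3,143 = $628.60. Cost to owner: $1,303.60. OOP to date $1,303.60.
Claim 2 — $2,095: deductible met; 20% of $2,095 = $419. Owner pays $419; OOP now $1,722.60.
Claim 3 — $8,548: deductible already satisfied, so owner's share is 20% × $8,548 = $1,709.60. OOP would hit $3,432.20 > $2,250, so the cap limits the owner to $2,250 − $1,722.60 = $527.40.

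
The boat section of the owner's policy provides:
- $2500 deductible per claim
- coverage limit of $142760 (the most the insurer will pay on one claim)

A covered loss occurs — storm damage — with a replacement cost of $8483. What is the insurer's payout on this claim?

$5983

After the deductible, $8483 − $2500 = $5983 remains.
$5983 ≤ $142760, so the limit doesn't bind; insurer pays $5983.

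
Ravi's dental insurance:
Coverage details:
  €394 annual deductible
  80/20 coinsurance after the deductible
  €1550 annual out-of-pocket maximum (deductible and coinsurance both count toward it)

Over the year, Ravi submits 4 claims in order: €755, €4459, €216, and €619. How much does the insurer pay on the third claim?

Bill 1, €755: deductible takes €394, €361 remains; coinsurance €361 × 20% = €72.20. Cost to patient: €466.20. OOP to date €466.20. Plan pays €755 − €466.20 = €288.80.
Bill 2, €4459: 20% coinsurance on €4459 = €891.80. Patient pays €891.80; OOP now €1358. Insurer: €4459 − €891.80 = €3567.20.
Bill 3, €216: deductible already satisfied, so patient's share is 20% × €216 = €43.20. Cost to patient: €43.20. OOP to date €1401.20. Insurer: €216 − €43.20 = €172.80.

€172.80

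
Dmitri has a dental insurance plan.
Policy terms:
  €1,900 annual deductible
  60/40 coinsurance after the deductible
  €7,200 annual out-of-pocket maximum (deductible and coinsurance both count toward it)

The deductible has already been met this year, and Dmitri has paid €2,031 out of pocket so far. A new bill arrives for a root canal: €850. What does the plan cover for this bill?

€510

With the deductible met, the entire €850 is subject to coinsurance.
40% of €850 = €340 falls to the patient.
Cumulative spending €2,031 + €340 = €2,371 stays under the €7,200 maximum.
The insurer covers the remainder: €850 − €340 = €510.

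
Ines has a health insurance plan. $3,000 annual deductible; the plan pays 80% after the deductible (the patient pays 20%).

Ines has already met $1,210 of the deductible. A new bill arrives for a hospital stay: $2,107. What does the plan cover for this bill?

Remaining deductible: $3,000 − $1,210 = $1,790.
After the $1,790 deductible portion, $2,107 − $1,790 = $317 is subject to coinsurance.
Coinsurance: $317 × 20% = $63.40.
That puts the patient's cost at $1,790 + $63.40 = $1,853.40.
The plan picks up $2,107 − $1,853.40 = $253.60.

$253.60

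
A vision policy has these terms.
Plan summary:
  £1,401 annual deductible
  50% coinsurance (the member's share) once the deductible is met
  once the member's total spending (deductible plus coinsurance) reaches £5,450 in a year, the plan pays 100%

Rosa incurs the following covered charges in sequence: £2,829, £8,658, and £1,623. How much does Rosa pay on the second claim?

£3,335

#1 (£2,829): £1,401 to deductible, leaving £1,428; member's 50% is £714. Member owes £2,115 (running OOP £2,115).
#2 (£8,658): deductible already satisfied, so member's share is 50% × £8,658 = £4,329. That would push OOP to £6,444, over the £5,450 cap, so member pays £5,450 − £2,115 = £3,335.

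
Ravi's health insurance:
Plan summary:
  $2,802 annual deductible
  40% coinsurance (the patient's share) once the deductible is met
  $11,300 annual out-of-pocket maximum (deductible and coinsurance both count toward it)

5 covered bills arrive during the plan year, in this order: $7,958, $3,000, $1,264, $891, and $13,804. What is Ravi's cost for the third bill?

Claim 1 — $7,958: $2,802 to deductible, leaving $5,156; 40% of $5,156 = $2,062.40. Patient pays $4,864.40; OOP now $4,864.40.
Claim 2 — $3,000: 40% coinsurance on $3,000 = $1,200. Patient pays $1,200; OOP now $6,064.40.
Claim 3 — $1,264: 40% coinsurance on $1,264 = $505.60. Cost to patient: $505.60. OOP to date $6,570.

$505.60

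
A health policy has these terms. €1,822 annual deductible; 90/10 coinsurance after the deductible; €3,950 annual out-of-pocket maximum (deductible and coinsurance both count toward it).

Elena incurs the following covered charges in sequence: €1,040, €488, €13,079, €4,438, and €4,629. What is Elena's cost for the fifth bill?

Bill 1, €1,040: entire amount goes to the deductible. Cost to patient: €1,040. OOP to date €1,040.
Bill 2, €488: fully absorbed by the deductible. Patient pays €488; OOP now €1,528.
Bill 3, €13,079: €294 finishes the deductible; €12,785 goes to coinsurance; patient's 10% is €1,278.50. Cost to patient: €1,572.50. OOP to date €3,100.50.
Bill 4, €4,438: deductible already satisfied, so patient's share is 10% × €4,438 = €443.80. Cost to patient: €443.80. OOP to date €3,544.30.
Bill 5, €4,629: deductible met; 10% of €4,629 = €462.90. OOP would hit €4,007.20 > €3,950, so the cap limits the patient to €3,950 − €3,544.30 = €405.70.

€405.70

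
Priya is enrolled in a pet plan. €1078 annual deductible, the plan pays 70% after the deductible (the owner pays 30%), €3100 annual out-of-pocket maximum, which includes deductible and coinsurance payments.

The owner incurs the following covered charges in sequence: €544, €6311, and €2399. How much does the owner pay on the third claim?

#1 (€544): all of it applies to the deductible. Owner owes €544 (running OOP €544).
#2 (€6311): €534 to deductible, leaving €5777; 30% of €5777 = €1733.10. Owner pays €2267.10; OOP now €2811.10.
#3 (€2399): 30% coinsurance on €2399 = €719.70. That would push OOP to €3530.80, over the €3100 cap, so owner pays €3100 − €2811.10 = €288.90.

€288.90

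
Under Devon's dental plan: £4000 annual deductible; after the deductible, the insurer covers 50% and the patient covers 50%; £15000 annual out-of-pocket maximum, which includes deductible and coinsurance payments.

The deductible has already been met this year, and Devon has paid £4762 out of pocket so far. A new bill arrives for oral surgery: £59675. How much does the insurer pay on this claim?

With the deductible met, the entire £59675 is subject to coinsurance.
Coinsurance: £59675 × 50% = £29837.50.
That would bring total out-of-pocket to £34599.50, past the £15000 cap. The patient is capped at £15000 − £4762 = £10238 on this claim.
The insurer covers the remainder: £59675 − £10238 = £49437.

£49437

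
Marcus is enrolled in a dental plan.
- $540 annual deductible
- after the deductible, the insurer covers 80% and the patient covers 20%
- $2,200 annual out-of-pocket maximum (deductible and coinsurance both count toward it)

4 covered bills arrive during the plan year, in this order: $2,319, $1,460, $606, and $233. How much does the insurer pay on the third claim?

Claim 1 — $2,319: deductible takes $540, $1,779 remains; coinsurance $1,779 × 20% = $355.80. Cost to patient: $895.80. OOP to date $895.80. Insurer: $2,319 − $895.80 = $1,423.20.
Claim 2 — $1,460: 20% coinsurance on $1,460 = $292. Patient owes $292 (running OOP $1,187.80). Insurer: $1,460 − $292 = $1,168.
Claim 3 — $606: 20% coinsurance on $606 = $121.20. Patient pays $121.20; OOP now $1,309. Insurer: $606 − $121.20 = $484.80.

$484.80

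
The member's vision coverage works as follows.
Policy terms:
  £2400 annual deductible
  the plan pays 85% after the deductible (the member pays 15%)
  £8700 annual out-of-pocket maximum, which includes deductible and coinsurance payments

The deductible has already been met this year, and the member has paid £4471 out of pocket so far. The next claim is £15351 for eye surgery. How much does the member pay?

£2302.65

With the deductible met, the entire £15351 is subject to coinsurance.
Member's 15% share of £15351 is £2302.65.
Total out-of-pocket so far would be £4471 + £2302.65 = £6773.65, below the £8700 cap — no reduction.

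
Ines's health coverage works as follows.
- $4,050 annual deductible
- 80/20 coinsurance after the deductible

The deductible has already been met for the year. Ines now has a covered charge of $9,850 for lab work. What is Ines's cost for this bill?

With the deductible met, the entire $9,850 is subject to coinsurance.
Patient's 20% share of $9,850 is $1,970.

$1,970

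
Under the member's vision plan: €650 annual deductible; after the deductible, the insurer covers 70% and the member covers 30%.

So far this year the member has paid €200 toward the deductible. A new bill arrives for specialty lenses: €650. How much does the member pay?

€510

Remaining deductible: €650 − €200 = €450.
After the €450 deductible portion, €650 − €450 = €200 is subject to coinsurance.
Member's 30% share of €200 is €60.
So the member owes €450 + €60 = €510.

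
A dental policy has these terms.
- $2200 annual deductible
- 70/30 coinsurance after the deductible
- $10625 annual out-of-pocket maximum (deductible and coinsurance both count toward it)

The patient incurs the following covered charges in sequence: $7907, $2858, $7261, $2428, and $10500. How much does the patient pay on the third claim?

Claim 1 ($7907): $2200 finishes the deductible; $5707 goes to coinsurance; 30% of $5707 = $1712.10. Patient pays $3912.10; OOP now $3912.10.
Claim 2 ($2858): deductible met; 30% of $2858 = $857.40. Cost to patient: $857.40. OOP to date $4769.50.
Claim 3 ($7261): 30% coinsurance on $7261 = $2178.30. Cost to patient: $2178.30. OOP to date $6947.80.

$2178.30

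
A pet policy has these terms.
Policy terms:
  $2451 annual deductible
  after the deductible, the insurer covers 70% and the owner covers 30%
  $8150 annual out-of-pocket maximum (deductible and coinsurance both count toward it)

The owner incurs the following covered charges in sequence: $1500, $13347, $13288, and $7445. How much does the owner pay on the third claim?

Claim 1 — $1500: all of it applies to the deductible. Owner pays $1500; OOP now $1500.
Claim 2 — $13347: $951 finishes the deductible; $12396 goes to coinsurance; owner's 30% is $3718.80. Cost to owner: $4669.80. OOP to date $6169.80.
Claim 3 — $13288: deductible met; 30% of $13288 = $3986.40. That would push OOP to $10156.20, over the $8150 cap, so owner pays $8150 − $6169.80 = $1980.20.

$1980.20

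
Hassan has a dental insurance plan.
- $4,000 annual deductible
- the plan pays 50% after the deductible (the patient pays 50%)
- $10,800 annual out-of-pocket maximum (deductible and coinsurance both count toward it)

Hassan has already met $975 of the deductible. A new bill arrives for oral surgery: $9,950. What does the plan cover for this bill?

$3,462.50

Remaining deductible: $4,000 − $975 = $3,025.
That leaves $9,950 − $3,025 = $6,925 for coinsurance.
Patient's 50% share of $6,925 is $3,462.50.
Patient responsibility before any cap: $3,025 + $3,462.50 = $6,487.50.
Cumulative spending $975 + $6,487.50 = $7,462.50 stays under the $10,800 maximum.
The plan picks up $9,950 − $6,487.50 = $3,462.50.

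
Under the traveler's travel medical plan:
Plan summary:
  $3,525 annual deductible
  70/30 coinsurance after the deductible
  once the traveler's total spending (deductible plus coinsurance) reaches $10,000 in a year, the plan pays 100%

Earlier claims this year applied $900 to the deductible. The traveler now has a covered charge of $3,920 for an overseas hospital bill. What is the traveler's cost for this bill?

$3,013.50

Remaining deductible: $3,525 − $900 = $2,625.
The remaining $1,295 (= $3,920 − $2,625) moves to coinsurance.
Traveler's 30% share of $1,295 is $388.50.
That puts the traveler's cost at $2,625 + $388.50 = $3,013.50 before any cap.
Total out-of-pocket so far would be $900 + $3,013.50 = $3,913.50, below the $10,000 cap — no reduction.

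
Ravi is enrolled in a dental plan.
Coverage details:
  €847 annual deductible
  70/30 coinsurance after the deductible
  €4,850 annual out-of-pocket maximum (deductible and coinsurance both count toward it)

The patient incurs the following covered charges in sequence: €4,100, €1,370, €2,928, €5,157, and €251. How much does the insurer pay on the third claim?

€2,049.60

Claim 1 — €4,100: deductible takes €847, €3,253 remains; 30% of €3,253 = €975.90. Patient owes €1,822.90 (running OOP €1,822.90). Insurer: €4,100 − €1,822.90 = €2,277.10.
Claim 2 — €1,370: deductible met; 30% of €1,370 = €411. Patient pays €411; OOP now €2,233.90. Insurer: €1,370 − €411 = €959.
Claim 3 — €2,928: deductible met; 30% of €2,928 = €878.40. Patient owes €878.40 (running OOP €3,112.30). Insurer: €2,928 − €878.40 = €2,049.60.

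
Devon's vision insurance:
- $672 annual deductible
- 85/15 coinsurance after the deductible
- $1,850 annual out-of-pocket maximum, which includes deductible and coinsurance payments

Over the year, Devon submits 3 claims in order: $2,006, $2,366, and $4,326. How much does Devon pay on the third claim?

Bill 1, $2,006: deductible takes $672, $1,334 remains; 15% of $1,334 = $200.10. Member owes $872.10 (running OOP $872.10).
Bill 2, $2,366: 15% coinsurance on $2,366 = $354.90. Cost to member: $354.90. OOP to date $1,227.
Bill 3, $4,326: deductible already satisfied, so member's share is 15% × $4,326 = $648.90. That would push OOP to $1,875.90, over the $1,850 cap, so member pays $1,850 − $1,227 = $623.

$623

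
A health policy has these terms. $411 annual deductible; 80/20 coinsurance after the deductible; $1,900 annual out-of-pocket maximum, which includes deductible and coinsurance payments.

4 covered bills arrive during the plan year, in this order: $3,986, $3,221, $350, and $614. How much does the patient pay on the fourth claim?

$59.80

Claim 1 ($3,986): $411 finishes the deductible; $3,575 goes to coinsurance; patient's 20% is $715. Cost to patient: $1,126. OOP to date $1,126.
Claim 2 ($3,221): deductible met; 20% of $3,221 = $644.20. Patient owes $644.20 (running OOP $1,770.20).
Claim 3 ($350): deductible met; 20% of $350 = $70. Patient owes $70 (running OOP $1,840.20).
Claim 4 ($614): deductible met; 20% of $614 = $122.80. That would push OOP to $1,963, over the $1,900 cap, so patient pays $1,900 − $1,840.20 = $59.80.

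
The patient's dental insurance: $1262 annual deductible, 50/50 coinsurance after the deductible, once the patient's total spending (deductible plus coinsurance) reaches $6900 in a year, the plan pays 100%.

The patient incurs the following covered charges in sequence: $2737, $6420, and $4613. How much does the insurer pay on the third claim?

Bill 1, $2737: $1262 finishes the deductible; $1475 goes to coinsurance; coinsurance $1475 × 50% = $737.50. Cost to patient: $1999.50. OOP to date $1999.50. Insurer: $2737 − $1999.50 = $737.50.
Bill 2, $6420: deductible already satisfied, so patient's share is 50% × $6420 = $3210. Patient owes $3210 (running OOP $5209.50). Insurer: $6420 − $3210 = $3210.
Bill 3, $4613: 50% coinsurance on $4613 = $2306.50. That would push OOP to $7516, over the $6900 cap, so patient pays $6900 − $5209.50 = $1690.50. Insurer: $4613 − $1690.50 = $2922.50.

$2922.50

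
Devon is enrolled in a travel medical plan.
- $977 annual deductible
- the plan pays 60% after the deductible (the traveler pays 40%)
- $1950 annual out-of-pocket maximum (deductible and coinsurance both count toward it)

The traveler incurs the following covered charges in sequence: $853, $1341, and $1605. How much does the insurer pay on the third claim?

Claim 1 — $853: fully absorbed by the deductible. Cost to traveler: $853. OOP to date $853. Plan pays $853 − $853 = $0.
Claim 2 — $1341: deductible takes $124, $1217 remains; traveler's 40% is $486.80. Traveler pays $610.80; OOP now $1463.80. Plan pays $1341 − $610.80 = $730.20.
Claim 3 — $1605: 40% coinsurance on $1605 = $642. OOP would hit $2105.80 > $1950, so the cap limits the traveler to $1950 − $1463.80 = $486.20. Insurer: $1605 − $486.20 = $1118.80.

$1118.80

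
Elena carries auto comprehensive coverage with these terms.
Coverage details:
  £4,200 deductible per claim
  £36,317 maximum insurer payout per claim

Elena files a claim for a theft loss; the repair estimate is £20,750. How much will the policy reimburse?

Less the £4,200 deductible: £20,750 − £4,200 = £16,550.
£16,550 is within the £36,317 limit, so the insurer pays £16,550.

£16,550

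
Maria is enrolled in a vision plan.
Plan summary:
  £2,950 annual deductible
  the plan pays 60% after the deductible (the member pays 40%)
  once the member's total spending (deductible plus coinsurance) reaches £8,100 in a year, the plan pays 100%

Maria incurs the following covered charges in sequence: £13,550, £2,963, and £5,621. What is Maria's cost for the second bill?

#1 (£13,550): £2,950 to deductible, leaving £10,600; 40% of £10,600 = £4,240. Member owes £7,190 (running OOP £7,190).
#2 (£2,963): 40% coinsurance on £2,963 = £1,185.20. Adding that to £7,190 gives £8,375.20, past the £8,100 cap; member pays only £8,100 − £7,190 = £910.

£910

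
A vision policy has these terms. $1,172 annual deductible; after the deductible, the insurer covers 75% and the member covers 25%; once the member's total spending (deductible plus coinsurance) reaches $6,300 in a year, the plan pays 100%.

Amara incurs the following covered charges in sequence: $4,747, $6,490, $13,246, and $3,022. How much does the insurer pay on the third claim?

$10,634.25

Claim 1 — $4,747: $1,172 finishes the deductible; $3,575 goes to coinsurance; 25% of $3,575 = $893.75. Cost to member: $2,065.75. OOP to date $2,065.75. Plan pays $4,747 − $2,065.75 = $2,681.25.
Claim 2 — $6,490: 25% coinsurance on $6,490 = $1,622.50. Member owes $1,622.50 (running OOP $3,688.25). Insurer: $6,490 − $1,622.50 = $4,867.50.
Claim 3 — $13,246: deductible met; 25% of $13,246 = $3,311.50. That would push OOP to $6,999.75, over the $6,300 cap, so member pays $6,300 − $3,688.25 = $2,611.75. Plan pays $13,246 − $2,611.75 = $10,634.25.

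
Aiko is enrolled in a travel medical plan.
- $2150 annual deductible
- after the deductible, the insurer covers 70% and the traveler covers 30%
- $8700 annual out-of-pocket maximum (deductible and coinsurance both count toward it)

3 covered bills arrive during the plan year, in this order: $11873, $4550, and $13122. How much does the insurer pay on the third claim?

$10853.90

Bill 1, $11873: deductible takes $2150, $9723 remains; 30% of $9723 = $2916.90. Cost to traveler: $5066.90. OOP to date $5066.90. Plan pays $11873 − $5066.90 = $6806.10.
Bill 2, $4550: deductible met; 30% of $4550 = $1365. Cost to traveler: $1365. OOP to date $6431.90. Plan pays $4550 − $1365 = $3185.
Bill 3, $13122: deductible met; 30% of $13122 = $3936.60. Adding that to $6431.90 gives $10368.50, past the $8700 cap; traveler pays only $8700 − $6431.90 = $2268.10. Insurer: $13122 − $2268.10 = $10853.90.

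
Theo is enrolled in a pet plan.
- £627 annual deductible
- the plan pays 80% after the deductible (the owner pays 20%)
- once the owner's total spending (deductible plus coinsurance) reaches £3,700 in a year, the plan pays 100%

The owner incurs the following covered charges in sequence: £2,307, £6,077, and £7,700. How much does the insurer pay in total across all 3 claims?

£12,384

Bill 1, £2,307: £627 to deductible, leaving £1,680; 20% of £1,680 = £336. Owner owes £963 (running OOP £963). Insurer: £2,307 − £963 = £1,344.
Bill 2, £6,077: deductible already satisfied, so owner's share is 20% × £6,077 = £1,215.40. Owner owes £1,215.40 (running OOP £2,178.40). Plan pays £6,077 − £1,215.40 = £4,861.60.
Bill 3, £7,700: deductible already satisfied, so owner's share is 20% × £7,700 = £1,540. OOP would hit £3,718.40 > £3,700, so the cap limits the owner to £3,700 − £2,178.40 = £1,521.60. Insurer: £7,700 − £1,521.60 = £6,178.40.
Insurer total: £1,344 + £4,861.60 + £6,178.40 = £12,384.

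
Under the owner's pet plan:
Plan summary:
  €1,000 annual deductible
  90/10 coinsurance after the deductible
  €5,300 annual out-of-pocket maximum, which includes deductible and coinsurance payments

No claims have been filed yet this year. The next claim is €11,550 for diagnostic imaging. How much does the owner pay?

€2,055

Deductible not yet touched, so the first €1,000 of the bill goes to the deductible.
That leaves €11,550 − €1,000 = €10,550 for coinsurance.
10% of €10,550 = €1,055 falls to the owner.
That puts the owner's cost at €1,000 + €1,055 = €2,055 before any cap.
Total out-of-pocket so far would be €0 + €2,055 = €2,055, below the €5,300 cap — no reduction.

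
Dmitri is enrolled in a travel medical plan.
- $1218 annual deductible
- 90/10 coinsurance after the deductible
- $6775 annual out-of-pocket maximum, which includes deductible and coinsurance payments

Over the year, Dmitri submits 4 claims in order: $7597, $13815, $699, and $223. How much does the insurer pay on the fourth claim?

#1 ($7597): $1218 to deductible, leaving $6379; coinsurance $6379 × 10% = $637.90. Traveler pays $1855.90; OOP now $1855.90. Plan pays $7597 − $1855.90 = $5741.10.
#2 ($13815): 10% coinsurance on $13815 = $1381.50. Traveler pays $1381.50; OOP now $3237.40. Plan pays $13815 − $1381.50 = $12433.50.
#3 ($699): deductible met; 10% of $699 = $69.90. Traveler owes $69.90 (running OOP $3307.30). Insurer: $699 − $69.90 = $629.10.
#4 ($223): 10% coinsurance on $223 = $22.30. Traveler pays $22.30; OOP now $3329.60. Insurer: $223 − $22.30 = $200.70.

$200.70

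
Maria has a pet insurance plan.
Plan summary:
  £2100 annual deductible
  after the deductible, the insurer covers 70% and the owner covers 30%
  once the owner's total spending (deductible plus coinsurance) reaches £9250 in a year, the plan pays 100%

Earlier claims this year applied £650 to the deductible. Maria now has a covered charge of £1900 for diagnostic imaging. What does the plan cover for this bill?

Deductible still to meet: £2100 − £650 = £1450.
After the £1450 deductible portion, £1900 − £1450 = £450 is subject to coinsurance.
30% of £450 = £135 falls to the owner.
So the owner owes £1450 + £135 = £1585 before any cap.
Total out-of-pocket so far would be £650 + £1585 = £2235, below the £9250 cap — no reduction.
The insurer covers the remainder: £1900 − £1585 = £315.

£315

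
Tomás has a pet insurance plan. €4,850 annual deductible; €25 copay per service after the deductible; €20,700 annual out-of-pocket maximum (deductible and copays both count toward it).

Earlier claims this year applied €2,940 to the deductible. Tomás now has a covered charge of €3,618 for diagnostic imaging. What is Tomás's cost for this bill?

€1,935

€2,940 of the €4,850 deductible is already met, leaving €1,910.
That leaves €3,618 − €1,910 = €1,708 for the copay.
Copay on this service: €25.
Owner responsibility before any cap: €1,910 + €25 = €1,935.
Year-to-date out-of-pocket becomes €2,940 + €1,935 = €4,875, still under the €20,700 maximum, so no cap applies.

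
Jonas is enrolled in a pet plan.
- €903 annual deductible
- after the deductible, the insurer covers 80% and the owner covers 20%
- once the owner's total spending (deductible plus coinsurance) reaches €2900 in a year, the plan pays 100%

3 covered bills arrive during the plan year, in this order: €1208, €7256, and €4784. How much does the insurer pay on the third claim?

Claim 1 (€1208): deductible takes €903, €305 remains; 20% of €305 = €61. Cost to owner: €964. OOP to date €964. Insurer: €1208 − €964 = €244.
Claim 2 (€7256): 20% coinsurance on €7256 = €1451.20. Owner owes €1451.20 (running OOP €2415.20). Plan pays €7256 − €1451.20 = €5804.80.
Claim 3 (€4784): deductible already satisfied, so owner's share is 20% × €4784 = €956.80. That would push OOP to €3372, over the €2900 cap, so owner pays €2900 − €2415.20 = €484.80. Plan pays €4784 − €484.80 = €4299.20.

€4299.20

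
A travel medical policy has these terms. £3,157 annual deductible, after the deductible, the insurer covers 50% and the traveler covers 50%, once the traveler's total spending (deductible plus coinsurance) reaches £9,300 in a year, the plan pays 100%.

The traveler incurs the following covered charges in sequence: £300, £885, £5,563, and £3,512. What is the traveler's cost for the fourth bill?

Bill 1, £300: fully absorbed by the deductible. Traveler owes £300 (running OOP £300).
Bill 2, £885: all of it applies to the deductible. Traveler pays £885; OOP now £1,185.
Bill 3, £5,563: £1,972 finishes the deductible; £3,591 goes to coinsurance; coinsurance £3,591 × 50% = £1,795.50. Traveler pays £3,767.50; OOP now £4,952.50.
Bill 4, £3,512: 50% coinsurance on £3,512 = £1,756. Traveler pays £1,756; OOP now £6,708.50.

£1,756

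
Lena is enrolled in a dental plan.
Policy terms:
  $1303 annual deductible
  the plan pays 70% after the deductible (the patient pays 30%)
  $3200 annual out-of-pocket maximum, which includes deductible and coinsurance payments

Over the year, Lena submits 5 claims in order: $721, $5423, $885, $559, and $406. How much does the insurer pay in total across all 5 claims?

$4794

Claim 1 — $721: fully absorbed by the deductible. Patient pays $721; OOP now $721. Plan pays $721 − $721 = $0.
Claim 2 — $5423: $582 to deductible, leaving $4841; coinsurance $4841 × 30% = $1452.30. Cost to patient: $2034.30. OOP to date $2755.30. Insurer: $5423 − $2034.30 = $3388.70.
Claim 3 — $885: deductible already satisfied, so patient's share is 30% × $885 = $265.50. Cost to patient: $265.50. OOP to date $3020.80. Insurer: $885 − $265.50 = $619.50.
Claim 4 — $559: deductible met; 30% of $559 = $167.70. Cost to patient: $167.70. OOP to date $3188.50. Plan pays $559 − $167.70 = $391.30.
Claim 5 — $406: deductible already satisfied, so patient's share is 30% × $406 = $121.80. That would push OOP to $3310.30, over the $3200 cap, so patient pays $3200 − $3188.50 = $11.50. Plan pays $406 − $11.50 = $394.50.
Insurer total: $0 + $3388.70 + $619.50 + $391.30 + $394.50 = $4794.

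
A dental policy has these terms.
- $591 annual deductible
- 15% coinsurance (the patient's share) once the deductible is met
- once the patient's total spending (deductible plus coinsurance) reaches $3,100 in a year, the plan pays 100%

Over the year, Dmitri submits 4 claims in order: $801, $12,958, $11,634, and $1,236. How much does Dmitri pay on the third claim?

Claim 1 — $801: $591 to deductible, leaving $210; patient's 15% is $31.50. Cost to patient: $622.50. OOP to date $622.50.
Claim 2 — $12,958: deductible met; 15% of $12,958 = $1,943.70. Patient owes $1,943.70 (running OOP $2,566.20).
Claim 3 — $11,634: deductible already satisfied, so patient's share is 15% × $11,634 = $1,745.10. OOP would hit $4,311.30 > $3,100, so the cap limits the patient to $3,100 − $2,566.20 = $533.80.

$533.80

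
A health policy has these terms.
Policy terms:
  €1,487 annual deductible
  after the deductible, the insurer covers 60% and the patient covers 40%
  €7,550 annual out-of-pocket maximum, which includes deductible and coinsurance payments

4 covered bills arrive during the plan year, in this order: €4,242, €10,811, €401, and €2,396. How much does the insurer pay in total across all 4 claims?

€10,300

Claim 1 (€4,242): €1,487 finishes the deductible; €2,755 goes to coinsurance; 40% of €2,755 = €1,102. Cost to patient: €2,589. OOP to date €2,589. Insurer: €4,242 − €2,589 = €1,653.
Claim 2 (€10,811): deductible met; 40% of €10,811 = €4,324.40. Patient pays €4,324.40; OOP now €6,913.40. Insurer: €10,811 − €4,324.40 = €6,486.60.
Claim 3 (€401): deductible met; 40% of €401 = €160.40. Patient pays €160.40; OOP now €7,073.80. Insurer: €401 − €160.40 = €240.60.
Claim 4 (€2,396): 40% coinsurance on €2,396 = €958.40. That would push OOP to €8,032.20, over the €7,550 cap, so patient pays €7,550 − €7,073.80 = €476.20. Plan pays €2,396 − €476.20 = €1,919.80.
Insurer total: €1,653 + €6,486.60 + €240.60 + €1,919.80 = €10,300.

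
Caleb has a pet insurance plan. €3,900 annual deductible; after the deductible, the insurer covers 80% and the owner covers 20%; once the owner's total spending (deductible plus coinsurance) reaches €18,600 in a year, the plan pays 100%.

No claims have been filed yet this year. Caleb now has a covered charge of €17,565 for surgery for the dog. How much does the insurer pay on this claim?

The full €3,900 deductible is still open; €3,900 of this bill applies to it.
The remaining €13,665 (= €17,565 − €3,900) moves to coinsurance.
Coinsurance: €13,665 × 20% = €2,733.
Owner responsibility before any cap: €3,900 + €2,733 = €6,633.
Total out-of-pocket so far would be €0 + €6,633 = €6,633, below the €18,600 cap — no reduction.
The plan picks up €17,565 − €6,633 = €10,932.

€10,932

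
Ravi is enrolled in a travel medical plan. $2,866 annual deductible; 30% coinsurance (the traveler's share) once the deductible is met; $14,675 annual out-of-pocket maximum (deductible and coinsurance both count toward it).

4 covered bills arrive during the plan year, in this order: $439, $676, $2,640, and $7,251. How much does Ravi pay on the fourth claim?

Claim 1 ($439): entire amount goes to the deductible. Traveler pays $439; OOP now $439.
Claim 2 ($676): fully absorbed by the deductible. Cost to traveler: $676. OOP to date $1,115.
Claim 3 ($2,640): $1,751 finishes the deductible; $889 goes to coinsurance; coinsurance $889 × 30% = $266.70. Traveler owes $2,017.70 (running OOP $3,132.70).
Claim 4 ($7,251): 30% coinsurance on $7,251 = $2,175.30. Traveler pays $2,175.30; OOP now $5,308.

$2,175.30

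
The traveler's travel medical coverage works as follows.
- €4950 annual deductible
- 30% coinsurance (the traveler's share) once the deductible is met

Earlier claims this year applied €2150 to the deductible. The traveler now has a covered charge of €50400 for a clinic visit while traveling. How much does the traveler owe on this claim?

Deductible still to meet: €4950 − €2150 = €2800.
The remaining €47600 (= €50400 − €2800) moves to coinsurance.
Coinsurance: €47600 × 30% = €14280.
That puts the traveler's cost at €2800 + €14280 = €17080.

€17080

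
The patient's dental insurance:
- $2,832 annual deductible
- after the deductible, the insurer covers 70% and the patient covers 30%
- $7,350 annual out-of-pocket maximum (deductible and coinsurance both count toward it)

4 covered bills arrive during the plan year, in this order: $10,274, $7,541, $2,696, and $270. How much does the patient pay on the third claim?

Claim 1 ($10,274): $2,832 to deductible, leaving $7,442; 30% of $7,442 = $2,232.60. Patient owes $5,064.60 (running OOP $5,064.60).
Claim 2 ($7,541): deductible met; 30% of $7,541 = $2,262.30. Cost to patient: $2,262.30. OOP to date $7,326.90.
Claim 3 ($2,696): 30% coinsurance on $2,696 = $808.80. That would push OOP to $8,135.70, over the $7,350 cap, so patient pays $7,350 − $7,326.90 = $23.10.

$23.10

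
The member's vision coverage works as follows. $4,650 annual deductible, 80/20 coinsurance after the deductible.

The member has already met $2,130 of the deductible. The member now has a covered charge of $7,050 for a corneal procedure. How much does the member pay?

$3,426

Deductible still to meet: $4,650 − $2,130 = $2,520.
The remaining $4,530 (= $7,050 − $2,520) moves to coinsurance.
Coinsurance: $4,530 × 20% = $906.
That puts the member's cost at $2,520 + $906 = $3,426.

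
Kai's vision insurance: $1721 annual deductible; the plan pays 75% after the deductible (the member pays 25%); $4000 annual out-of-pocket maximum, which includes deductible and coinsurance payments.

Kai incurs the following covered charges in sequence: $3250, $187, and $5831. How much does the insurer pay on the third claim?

Claim 1 — $3250: $1721 to deductible, leaving $1529; coinsurance $1529 × 25% = $382.25. Cost to member: $2103.25. OOP to date $2103.25. Plan pays $3250 − $2103.25 = $1146.75.
Claim 2 — $187: deductible met; 25% of $187 = $46.75. Cost to member: $46.75. OOP to date $2150. Insurer: $187 − $46.75 = $140.25.
Claim 3 — $5831: deductible met; 25% of $5831 = $1457.75. Member pays $1457.75; OOP now $3607.75. Insurer: $5831 − $1457.75 = $4373.25.

$4373.25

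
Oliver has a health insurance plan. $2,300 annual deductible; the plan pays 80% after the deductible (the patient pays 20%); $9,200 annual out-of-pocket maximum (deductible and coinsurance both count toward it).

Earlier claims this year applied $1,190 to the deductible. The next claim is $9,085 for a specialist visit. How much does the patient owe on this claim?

$2,705

Remaining deductible: $2,300 − $1,190 = $1,110.
The remaining $7,975 (= $9,085 − $1,110) moves to coinsurance.
Patient's 20% share of $7,975 is $1,595.
That puts the patient's cost at $1,110 + $1,595 = $2,705 before any cap.
Year-to-date out-of-pocket becomes $1,190 + $2,705 = $3,895, still under the $9,200 maximum, so no cap applies.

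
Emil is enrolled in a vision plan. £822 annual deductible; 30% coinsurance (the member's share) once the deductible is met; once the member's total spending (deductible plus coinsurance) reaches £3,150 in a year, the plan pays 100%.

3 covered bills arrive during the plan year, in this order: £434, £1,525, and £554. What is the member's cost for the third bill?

£166.20

Claim 1 — £434: entire amount goes to the deductible. Member pays £434; OOP now £434.
Claim 2 — £1,525: £388 to deductible, leaving £1,137; coinsurance £1,137 × 30% = £341.10. Cost to member: £729.10. OOP to date £1,163.10.
Claim 3 — £554: 30% coinsurance on £554 = £166.20. Member owes £166.20 (running OOP £1,329.30).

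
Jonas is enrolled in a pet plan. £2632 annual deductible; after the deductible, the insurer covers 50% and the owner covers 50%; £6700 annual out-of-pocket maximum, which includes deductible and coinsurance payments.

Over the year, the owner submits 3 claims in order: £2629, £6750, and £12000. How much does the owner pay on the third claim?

Claim 1 (£2629): all of it applies to the deductible. Owner pays £2629; OOP now £2629.
Claim 2 (£6750): £3 to deductible, leaving £6747; 50% of £6747 = £3373.50. Owner owes £3376.50 (running OOP £6005.50).
Claim 3 (£12000): deductible already satisfied, so owner's share is 50% × £12000 = £6000. OOP would hit £12005.50 > £6700, so the cap limits the owner to £6700 − £6005.50 = £694.50.

£694.50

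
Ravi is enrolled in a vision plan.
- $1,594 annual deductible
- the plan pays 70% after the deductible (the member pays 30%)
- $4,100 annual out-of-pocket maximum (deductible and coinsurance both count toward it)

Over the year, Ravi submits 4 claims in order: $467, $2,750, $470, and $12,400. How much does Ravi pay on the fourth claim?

Claim 1 — $467: entire amount goes to the deductible. Member owes $467 (running OOP $467).
Claim 2 — $2,750: $1,127 finishes the deductible; $1,623 goes to coinsurance; coinsurance $1,623 × 30% = $486.90. Cost to member: $1,613.90. OOP to date $2,080.90.
Claim 3 — $470: deductible met; 30% of $470 = $141. Member owes $141 (running OOP $2,221.90).
Claim 4 — $12,400: deductible already satisfied, so member's share is 30% × $12,400 = $3,720. OOP would hit $5,941.90 > $4,100, so the cap limits the member to $4,100 − $2,221.90 = $1,878.10.

$1,878.10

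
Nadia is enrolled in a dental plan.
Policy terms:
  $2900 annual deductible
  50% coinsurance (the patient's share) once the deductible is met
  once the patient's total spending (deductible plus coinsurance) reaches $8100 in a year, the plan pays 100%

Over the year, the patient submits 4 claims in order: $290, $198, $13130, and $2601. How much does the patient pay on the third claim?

#1 ($290): fully absorbed by the deductible. Patient pays $290; OOP now $290.
#2 ($198): all of it applies to the deductible. Patient pays $198; OOP now $488.
#3 ($13130): $2412 to deductible, leaving $10718; 50% of $10718 = $5359. Together that's $2412 + $5359 = $7771. That would push OOP to $8259, over the $8100 cap, so patient pays $8100 − $488 = $7612.

$7612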